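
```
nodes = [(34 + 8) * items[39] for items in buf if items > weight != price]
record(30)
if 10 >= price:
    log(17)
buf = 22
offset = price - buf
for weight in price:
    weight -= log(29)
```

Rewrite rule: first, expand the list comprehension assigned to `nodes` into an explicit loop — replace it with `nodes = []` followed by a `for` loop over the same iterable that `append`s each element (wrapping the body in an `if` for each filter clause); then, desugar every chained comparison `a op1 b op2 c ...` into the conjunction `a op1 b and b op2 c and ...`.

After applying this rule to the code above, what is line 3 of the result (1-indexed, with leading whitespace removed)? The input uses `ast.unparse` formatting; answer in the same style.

Transformed code:
nodes = []
for items in buf:
    if items > weight and weight != price:
        nodes.append((34 + 8) * items[39])
record(30)
if 10 >= price:
    log(17)
buf = 22
offset = price - buf
for weight in price:
    weight -= log(29)

if items > weight and weight != price:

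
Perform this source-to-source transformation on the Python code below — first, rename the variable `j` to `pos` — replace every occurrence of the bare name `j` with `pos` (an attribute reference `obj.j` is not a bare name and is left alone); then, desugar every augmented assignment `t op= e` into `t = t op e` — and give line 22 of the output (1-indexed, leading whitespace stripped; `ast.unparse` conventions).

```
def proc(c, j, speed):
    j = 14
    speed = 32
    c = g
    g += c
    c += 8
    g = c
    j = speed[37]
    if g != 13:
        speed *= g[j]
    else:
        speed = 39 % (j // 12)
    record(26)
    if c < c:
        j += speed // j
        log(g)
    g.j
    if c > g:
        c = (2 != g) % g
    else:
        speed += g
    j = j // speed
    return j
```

Transformed code:
def proc(c, pos, speed):
    pos = 14
    speed = 32
    c = g
    g = g + c
    c = c + 8
    g = c
    pos = speed[37]
    if g != 13:
        speed = speed * g[pos]
    else:
        speed = 39 % (pos // 12)
    record(26)
    if c < c:
        pos = pos + speed // pos
        log(g)
    g.j
    if c > g:
        c = (2 != g) % g
    else:
        speed = speed + g
    pos = pos // speed
    return pos

pos = pos // speed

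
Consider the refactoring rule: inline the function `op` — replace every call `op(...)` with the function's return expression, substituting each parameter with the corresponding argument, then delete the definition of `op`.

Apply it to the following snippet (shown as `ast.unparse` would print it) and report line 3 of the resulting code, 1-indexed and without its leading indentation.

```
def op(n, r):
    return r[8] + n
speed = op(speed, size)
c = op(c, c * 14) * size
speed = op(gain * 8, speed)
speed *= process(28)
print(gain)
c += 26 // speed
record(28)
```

Transformed code:
speed = size[8] + speed
c = ((c * 14)[8] + c) * size
speed = speed[8] + gain * 8
speed *= process(28)
print(gain)
c += 26 // speed
record(28)

speed = speed[8] + gain * 8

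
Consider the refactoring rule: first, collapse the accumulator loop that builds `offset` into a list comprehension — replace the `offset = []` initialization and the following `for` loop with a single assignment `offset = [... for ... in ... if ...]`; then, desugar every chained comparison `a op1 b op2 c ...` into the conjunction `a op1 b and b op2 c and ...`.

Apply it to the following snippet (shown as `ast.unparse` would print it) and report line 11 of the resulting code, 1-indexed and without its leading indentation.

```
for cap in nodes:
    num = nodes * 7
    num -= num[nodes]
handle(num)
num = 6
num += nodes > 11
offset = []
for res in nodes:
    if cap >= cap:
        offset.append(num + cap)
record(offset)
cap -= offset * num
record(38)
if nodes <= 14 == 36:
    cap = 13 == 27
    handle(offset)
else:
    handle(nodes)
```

if nodes <= 14 and 14 == 36:

Transformed code:
for cap in nodes:
    num = nodes * 7
    num -= num[nodes]
handle(num)
num = 6
num += nodes > 11
offset = [num + cap for res in nodes if cap >= cap]
record(offset)
cap -= offset * num
record(38)
if nodes <= 14 and 14 == 36:
    cap = 13 == 27
    handle(offset)
else:
    handle(nodes)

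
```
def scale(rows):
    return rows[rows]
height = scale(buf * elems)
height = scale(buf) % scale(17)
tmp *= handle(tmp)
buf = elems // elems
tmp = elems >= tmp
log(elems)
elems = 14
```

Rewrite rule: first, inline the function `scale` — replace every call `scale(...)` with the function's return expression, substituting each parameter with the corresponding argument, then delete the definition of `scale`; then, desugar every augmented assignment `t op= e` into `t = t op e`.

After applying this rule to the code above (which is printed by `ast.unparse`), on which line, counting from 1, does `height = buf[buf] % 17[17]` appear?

Transformed code:
height = (buf * elems)[buf * elems]
height = buf[buf] % 17[17]
tmp = tmp * handle(tmp)
buf = elems // elems
tmp = elems >= tmp
log(elems)
elems = 14

2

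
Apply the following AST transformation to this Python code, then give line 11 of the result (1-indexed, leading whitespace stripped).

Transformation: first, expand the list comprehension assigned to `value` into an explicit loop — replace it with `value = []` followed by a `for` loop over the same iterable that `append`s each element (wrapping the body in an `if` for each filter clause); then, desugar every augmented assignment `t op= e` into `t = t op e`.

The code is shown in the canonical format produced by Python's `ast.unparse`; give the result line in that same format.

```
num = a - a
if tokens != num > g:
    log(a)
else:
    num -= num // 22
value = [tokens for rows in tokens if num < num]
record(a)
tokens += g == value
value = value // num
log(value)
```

Transformed code:
num = a - a
if tokens != num > g:
    log(a)
else:
    num = num - num // 22
value = []
for rows in tokens:
    if num < num:
        value.append(tokens)
record(a)
tokens = tokens + (g == value)
value = value // num
log(value)

tokens = tokens + (g == value)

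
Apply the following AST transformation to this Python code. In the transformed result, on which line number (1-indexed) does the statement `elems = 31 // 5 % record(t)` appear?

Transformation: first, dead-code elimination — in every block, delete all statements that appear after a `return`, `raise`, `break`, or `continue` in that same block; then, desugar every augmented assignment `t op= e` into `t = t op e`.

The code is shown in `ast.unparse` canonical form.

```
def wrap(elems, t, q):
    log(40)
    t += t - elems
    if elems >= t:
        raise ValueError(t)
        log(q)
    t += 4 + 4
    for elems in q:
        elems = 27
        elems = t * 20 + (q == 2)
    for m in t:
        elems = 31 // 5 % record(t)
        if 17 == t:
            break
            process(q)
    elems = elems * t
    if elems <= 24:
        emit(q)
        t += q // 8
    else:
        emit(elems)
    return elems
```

Transformed code:
def wrap(elems, t, q):
    log(40)
    t = t + (t - elems)
    if elems >= t:
        raise ValueError(t)
    t = t + (4 + 4)
    for elems in q:
        elems = 27
        elems = t * 20 + (q == 2)
    for m in t:
        elems = 31 // 5 % record(t)
        if 17 == t:
            break
    elems = elems * t
    if elems <= 24:
        emit(q)
        t = t + q // 8
    else:
        emit(elems)
    return elems

11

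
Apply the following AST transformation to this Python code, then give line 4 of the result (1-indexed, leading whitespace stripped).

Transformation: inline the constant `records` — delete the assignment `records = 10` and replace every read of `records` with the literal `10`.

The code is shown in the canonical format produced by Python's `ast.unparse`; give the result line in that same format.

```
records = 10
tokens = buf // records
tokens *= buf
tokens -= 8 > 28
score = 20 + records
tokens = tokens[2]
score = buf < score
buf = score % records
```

Transformed code:
tokens = buf // 10
tokens *= buf
tokens -= 8 > 28
score = 20 + 10
tokens = tokens[2]
score = buf < score
buf = score % 10

score = 20 + 10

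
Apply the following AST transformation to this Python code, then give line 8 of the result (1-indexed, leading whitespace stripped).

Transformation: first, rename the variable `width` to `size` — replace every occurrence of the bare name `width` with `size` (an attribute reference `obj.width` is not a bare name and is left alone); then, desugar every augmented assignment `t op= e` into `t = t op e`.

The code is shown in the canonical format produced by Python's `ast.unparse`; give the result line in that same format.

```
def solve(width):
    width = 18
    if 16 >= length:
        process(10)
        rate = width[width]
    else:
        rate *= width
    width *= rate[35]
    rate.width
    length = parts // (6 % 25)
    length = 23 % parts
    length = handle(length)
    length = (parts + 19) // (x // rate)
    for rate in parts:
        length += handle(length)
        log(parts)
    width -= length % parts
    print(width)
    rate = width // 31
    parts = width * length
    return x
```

size = size * rate[35]

Transformed code:
def solve(size):
    size = 18
    if 16 >= length:
        process(10)
        rate = size[size]
    else:
        rate = rate * size
    size = size * rate[35]
    rate.width
    length = parts // (6 % 25)
    length = 23 % parts
    length = handle(length)
    length = (parts + 19) // (x // rate)
    for rate in parts:
        length = length + handle(length)
        log(parts)
    size = size - length % parts
    print(size)
    rate = size // 31
    parts = size * length
    return x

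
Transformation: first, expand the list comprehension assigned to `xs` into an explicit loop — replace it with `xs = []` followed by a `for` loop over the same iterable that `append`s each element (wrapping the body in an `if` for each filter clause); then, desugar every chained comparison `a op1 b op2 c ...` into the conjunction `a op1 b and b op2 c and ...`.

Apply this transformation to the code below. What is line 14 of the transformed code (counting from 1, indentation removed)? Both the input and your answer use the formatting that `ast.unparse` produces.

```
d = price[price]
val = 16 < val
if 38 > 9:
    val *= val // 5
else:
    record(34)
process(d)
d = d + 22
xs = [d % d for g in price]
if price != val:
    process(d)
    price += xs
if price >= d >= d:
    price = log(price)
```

price += xs

Transformed code:
d = price[price]
val = 16 < val
if 38 > 9:
    val *= val // 5
else:
    record(34)
process(d)
d = d + 22
xs = []
for g in price:
    xs.append(d % d)
if price != val:
    process(d)
    price += xs
if price >= d and d >= d:
    price = log(price)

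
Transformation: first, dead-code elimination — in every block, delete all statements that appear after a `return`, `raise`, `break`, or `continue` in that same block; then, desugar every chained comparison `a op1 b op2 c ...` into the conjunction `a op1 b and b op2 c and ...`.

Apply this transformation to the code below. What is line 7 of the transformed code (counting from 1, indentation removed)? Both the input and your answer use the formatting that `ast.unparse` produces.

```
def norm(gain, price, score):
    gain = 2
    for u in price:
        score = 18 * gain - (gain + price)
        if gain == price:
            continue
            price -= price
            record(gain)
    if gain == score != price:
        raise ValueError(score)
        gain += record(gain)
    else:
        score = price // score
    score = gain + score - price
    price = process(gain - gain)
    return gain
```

Transformed code:
def norm(gain, price, score):
    gain = 2
    for u in price:
        score = 18 * gain - (gain + price)
        if gain == price:
            continue
    if gain == score and score != price:
        raise ValueError(score)
    else:
        score = price // score
    score = gain + score - price
    price = process(gain - gain)
    return gain

if gain == score and score != price:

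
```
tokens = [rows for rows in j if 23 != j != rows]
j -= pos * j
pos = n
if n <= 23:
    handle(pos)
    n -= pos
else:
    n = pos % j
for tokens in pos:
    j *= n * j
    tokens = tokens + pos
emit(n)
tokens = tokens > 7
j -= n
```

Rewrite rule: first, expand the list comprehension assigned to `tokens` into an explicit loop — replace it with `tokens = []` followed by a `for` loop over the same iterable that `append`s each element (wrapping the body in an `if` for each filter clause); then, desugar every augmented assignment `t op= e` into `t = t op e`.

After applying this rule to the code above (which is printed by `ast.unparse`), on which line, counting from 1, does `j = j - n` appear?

Transformed code:
tokens = []
for rows in j:
    if 23 != j != rows:
        tokens.append(rows)
j = j - pos * j
pos = n
if n <= 23:
    handle(pos)
    n = n - pos
else:
    n = pos % j
for tokens in pos:
    j = j * (n * j)
    tokens = tokens + pos
emit(n)
tokens = tokens > 7
j = j - n

17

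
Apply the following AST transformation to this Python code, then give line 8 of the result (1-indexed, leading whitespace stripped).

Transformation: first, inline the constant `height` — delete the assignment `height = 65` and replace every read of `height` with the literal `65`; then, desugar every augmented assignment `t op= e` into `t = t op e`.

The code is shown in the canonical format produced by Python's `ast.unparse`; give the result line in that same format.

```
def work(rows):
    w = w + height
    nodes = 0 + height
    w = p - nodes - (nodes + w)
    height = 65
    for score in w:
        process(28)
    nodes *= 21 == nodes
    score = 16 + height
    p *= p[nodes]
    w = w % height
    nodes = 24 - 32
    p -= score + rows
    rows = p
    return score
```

Transformed code:
def work(rows):
    w = w + 65
    nodes = 0 + 65
    w = p - nodes - (nodes + w)
    for score in w:
        process(28)
    nodes = nodes * (21 == nodes)
    score = 16 + 65
    p = p * p[nodes]
    w = w % 65
    nodes = 24 - 32
    p = p - (score + rows)
    rows = p
    return score

score = 16 + 65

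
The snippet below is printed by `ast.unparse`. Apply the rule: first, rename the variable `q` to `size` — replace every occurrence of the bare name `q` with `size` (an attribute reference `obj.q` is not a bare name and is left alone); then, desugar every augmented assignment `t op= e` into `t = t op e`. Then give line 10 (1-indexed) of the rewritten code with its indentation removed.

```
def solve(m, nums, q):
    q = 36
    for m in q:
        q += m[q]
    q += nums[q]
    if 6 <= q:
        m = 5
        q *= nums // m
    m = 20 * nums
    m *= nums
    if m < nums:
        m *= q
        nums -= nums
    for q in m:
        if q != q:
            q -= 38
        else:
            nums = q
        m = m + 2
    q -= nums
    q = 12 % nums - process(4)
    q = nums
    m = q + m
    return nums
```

Transformed code:
def solve(m, nums, size):
    size = 36
    for m in size:
        size = size + m[size]
    size = size + nums[size]
    if 6 <= size:
        m = 5
        size = size * (nums // m)
    m = 20 * nums
    m = m * nums
    if m < nums:
        m = m * size
        nums = nums - nums
    for size in m:
        if size != size:
            size = size - 38
        else:
            nums = size
        m = m + 2
    size = size - nums
    size = 12 % nums - process(4)
    size = nums
    m = size + m
    return nums

m = m * nums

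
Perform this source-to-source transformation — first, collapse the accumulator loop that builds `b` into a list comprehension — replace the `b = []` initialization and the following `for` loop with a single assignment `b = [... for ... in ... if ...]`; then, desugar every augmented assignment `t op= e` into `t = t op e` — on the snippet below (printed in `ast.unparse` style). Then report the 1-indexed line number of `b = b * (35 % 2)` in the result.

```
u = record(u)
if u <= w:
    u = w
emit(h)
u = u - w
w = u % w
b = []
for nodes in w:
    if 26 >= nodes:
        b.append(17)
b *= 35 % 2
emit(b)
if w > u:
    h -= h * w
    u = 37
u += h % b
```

Transformed code:
u = record(u)
if u <= w:
    u = w
emit(h)
u = u - w
w = u % w
b = [17 for nodes in w if 26 >= nodes]
b = b * (35 % 2)
emit(b)
if w > u:
    h = h - h * w
    u = 37
u = u + h % b

8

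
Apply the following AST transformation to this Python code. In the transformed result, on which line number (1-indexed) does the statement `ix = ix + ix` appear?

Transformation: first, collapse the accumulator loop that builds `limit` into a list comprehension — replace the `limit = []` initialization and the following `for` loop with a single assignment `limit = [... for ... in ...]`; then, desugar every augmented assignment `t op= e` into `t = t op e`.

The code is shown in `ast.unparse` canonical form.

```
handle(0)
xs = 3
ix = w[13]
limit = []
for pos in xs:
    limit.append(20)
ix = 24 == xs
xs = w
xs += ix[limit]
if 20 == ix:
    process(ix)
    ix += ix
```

10

Transformed code:
handle(0)
xs = 3
ix = w[13]
limit = [20 for pos in xs]
ix = 24 == xs
xs = w
xs = xs + ix[limit]
if 20 == ix:
    process(ix)
    ix = ix + ix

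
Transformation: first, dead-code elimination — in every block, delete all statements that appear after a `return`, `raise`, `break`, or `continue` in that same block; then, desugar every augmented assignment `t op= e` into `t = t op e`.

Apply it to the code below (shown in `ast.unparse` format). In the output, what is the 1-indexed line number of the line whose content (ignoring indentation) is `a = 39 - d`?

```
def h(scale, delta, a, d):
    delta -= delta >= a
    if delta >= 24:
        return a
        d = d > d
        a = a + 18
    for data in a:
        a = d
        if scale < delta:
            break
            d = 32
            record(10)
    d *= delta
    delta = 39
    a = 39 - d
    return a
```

11

Transformed code:
def h(scale, delta, a, d):
    delta = delta - (delta >= a)
    if delta >= 24:
        return a
    for data in a:
        a = d
        if scale < delta:
            break
    d = d * delta
    delta = 39
    a = 39 - d
    return a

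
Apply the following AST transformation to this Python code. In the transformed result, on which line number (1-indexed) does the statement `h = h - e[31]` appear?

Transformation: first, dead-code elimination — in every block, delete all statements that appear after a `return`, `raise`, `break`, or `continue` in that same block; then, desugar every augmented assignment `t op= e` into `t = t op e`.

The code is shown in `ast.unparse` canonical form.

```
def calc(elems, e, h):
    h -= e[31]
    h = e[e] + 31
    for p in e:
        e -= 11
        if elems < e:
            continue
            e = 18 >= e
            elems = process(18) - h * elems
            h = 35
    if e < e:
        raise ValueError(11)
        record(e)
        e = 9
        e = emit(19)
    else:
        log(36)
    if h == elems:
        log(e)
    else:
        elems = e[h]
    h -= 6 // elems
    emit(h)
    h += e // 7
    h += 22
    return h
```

Transformed code:
def calc(elems, e, h):
    h = h - e[31]
    h = e[e] + 31
    for p in e:
        e = e - 11
        if elems < e:
            continue
    if e < e:
        raise ValueError(11)
    else:
        log(36)
    if h == elems:
        log(e)
    else:
        elems = e[h]
    h = h - 6 // elems
    emit(h)
    h = h + e // 7
    h = h + 22
    return h

2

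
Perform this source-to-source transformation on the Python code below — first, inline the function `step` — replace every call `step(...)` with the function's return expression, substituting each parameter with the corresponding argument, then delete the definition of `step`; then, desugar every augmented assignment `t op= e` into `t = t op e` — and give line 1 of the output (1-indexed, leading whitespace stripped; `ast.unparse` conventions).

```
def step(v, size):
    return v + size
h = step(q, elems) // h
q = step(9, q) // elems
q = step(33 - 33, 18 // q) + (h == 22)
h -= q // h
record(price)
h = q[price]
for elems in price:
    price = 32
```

h = (q + elems) // h

Transformed code:
h = (q + elems) // h
q = (9 + q) // elems
q = 33 - 33 + 18 // q + (h == 22)
h = h - q // h
record(price)
h = q[price]
for elems in price:
    price = 32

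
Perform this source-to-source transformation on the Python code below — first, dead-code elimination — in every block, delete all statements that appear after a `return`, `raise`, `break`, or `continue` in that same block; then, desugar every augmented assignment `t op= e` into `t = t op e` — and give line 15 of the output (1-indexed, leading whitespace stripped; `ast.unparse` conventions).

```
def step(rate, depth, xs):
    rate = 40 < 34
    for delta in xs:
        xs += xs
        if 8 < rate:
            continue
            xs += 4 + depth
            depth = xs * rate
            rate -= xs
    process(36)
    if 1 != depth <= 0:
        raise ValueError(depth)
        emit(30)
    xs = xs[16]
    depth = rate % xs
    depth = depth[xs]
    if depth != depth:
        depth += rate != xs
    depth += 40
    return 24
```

depth = depth + 40

Transformed code:
def step(rate, depth, xs):
    rate = 40 < 34
    for delta in xs:
        xs = xs + xs
        if 8 < rate:
            continue
    process(36)
    if 1 != depth <= 0:
        raise ValueError(depth)
    xs = xs[16]
    depth = rate % xs
    depth = depth[xs]
    if depth != depth:
        depth = depth + (rate != xs)
    depth = depth + 40
    return 24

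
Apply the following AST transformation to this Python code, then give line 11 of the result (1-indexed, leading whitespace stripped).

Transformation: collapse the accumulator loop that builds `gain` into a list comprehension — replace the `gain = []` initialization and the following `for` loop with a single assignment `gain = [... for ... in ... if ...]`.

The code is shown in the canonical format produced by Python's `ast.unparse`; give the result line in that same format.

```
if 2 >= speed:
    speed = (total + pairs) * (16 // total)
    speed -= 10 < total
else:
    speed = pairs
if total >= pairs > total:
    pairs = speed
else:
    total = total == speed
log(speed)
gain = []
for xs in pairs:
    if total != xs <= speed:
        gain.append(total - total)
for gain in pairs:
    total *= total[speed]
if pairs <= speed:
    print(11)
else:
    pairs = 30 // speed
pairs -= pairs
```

Transformed code:
if 2 >= speed:
    speed = (total + pairs) * (16 // total)
    speed -= 10 < total
else:
    speed = pairs
if total >= pairs > total:
    pairs = speed
else:
    total = total == speed
log(speed)
gain = [total - total for xs in pairs if total != xs <= speed]
for gain in pairs:
    total *= total[speed]
if pairs <= speed:
    print(11)
else:
    pairs = 30 // speed
pairs -= pairs

gain = [total - total for xs in pairs if total != xs <= speed]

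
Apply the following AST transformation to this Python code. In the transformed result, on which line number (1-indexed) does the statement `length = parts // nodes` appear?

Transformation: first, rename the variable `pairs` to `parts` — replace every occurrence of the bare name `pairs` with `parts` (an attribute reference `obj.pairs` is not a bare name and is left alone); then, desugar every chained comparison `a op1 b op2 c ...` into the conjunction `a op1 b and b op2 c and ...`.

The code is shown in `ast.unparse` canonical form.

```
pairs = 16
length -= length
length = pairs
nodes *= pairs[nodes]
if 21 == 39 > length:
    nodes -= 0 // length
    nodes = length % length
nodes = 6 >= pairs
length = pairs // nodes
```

Transformed code:
parts = 16
length -= length
length = parts
nodes *= parts[nodes]
if 21 == 39 and 39 > length:
    nodes -= 0 // length
    nodes = length % length
nodes = 6 >= parts
length = parts // nodes

9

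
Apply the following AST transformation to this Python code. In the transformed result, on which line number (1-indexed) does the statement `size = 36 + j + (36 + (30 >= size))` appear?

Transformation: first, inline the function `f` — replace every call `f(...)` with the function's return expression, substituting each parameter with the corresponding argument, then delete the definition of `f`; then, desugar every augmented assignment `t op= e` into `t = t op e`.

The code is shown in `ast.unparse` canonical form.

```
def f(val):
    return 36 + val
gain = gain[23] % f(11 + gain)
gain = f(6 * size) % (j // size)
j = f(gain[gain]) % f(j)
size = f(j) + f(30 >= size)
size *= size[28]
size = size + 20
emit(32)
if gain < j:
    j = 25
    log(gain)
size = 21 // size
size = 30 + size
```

4

Transformed code:
gain = gain[23] % (36 + (11 + gain))
gain = (36 + 6 * size) % (j // size)
j = (36 + gain[gain]) % (36 + j)
size = 36 + j + (36 + (30 >= size))
size = size * size[28]
size = size + 20
emit(32)
if gain < j:
    j = 25
    log(gain)
size = 21 // size
size = 30 + size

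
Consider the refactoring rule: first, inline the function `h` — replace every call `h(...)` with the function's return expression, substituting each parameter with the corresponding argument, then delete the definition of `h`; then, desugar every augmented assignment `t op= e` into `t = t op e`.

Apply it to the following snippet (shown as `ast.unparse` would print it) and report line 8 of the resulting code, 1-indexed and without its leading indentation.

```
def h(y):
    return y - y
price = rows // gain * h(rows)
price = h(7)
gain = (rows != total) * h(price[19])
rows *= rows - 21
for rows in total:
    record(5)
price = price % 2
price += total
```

price = price + total

Transformed code:
price = rows // gain * (rows - rows)
price = 7 - 7
gain = (rows != total) * (price[19] - price[19])
rows = rows * (rows - 21)
for rows in total:
    record(5)
price = price % 2
price = price + total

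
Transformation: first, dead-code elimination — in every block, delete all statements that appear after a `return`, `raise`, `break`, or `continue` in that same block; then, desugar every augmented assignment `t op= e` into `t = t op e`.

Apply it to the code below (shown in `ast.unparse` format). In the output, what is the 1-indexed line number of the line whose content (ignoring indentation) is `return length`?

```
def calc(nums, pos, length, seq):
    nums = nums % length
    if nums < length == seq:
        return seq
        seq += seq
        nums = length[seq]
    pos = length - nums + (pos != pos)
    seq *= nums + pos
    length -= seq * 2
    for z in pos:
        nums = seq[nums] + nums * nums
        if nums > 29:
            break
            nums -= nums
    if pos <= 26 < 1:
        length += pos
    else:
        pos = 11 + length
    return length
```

16

Transformed code:
def calc(nums, pos, length, seq):
    nums = nums % length
    if nums < length == seq:
        return seq
    pos = length - nums + (pos != pos)
    seq = seq * (nums + pos)
    length = length - seq * 2
    for z in pos:
        nums = seq[nums] + nums * nums
        if nums > 29:
            break
    if pos <= 26 < 1:
        length = length + pos
    else:
        pos = 11 + length
    return length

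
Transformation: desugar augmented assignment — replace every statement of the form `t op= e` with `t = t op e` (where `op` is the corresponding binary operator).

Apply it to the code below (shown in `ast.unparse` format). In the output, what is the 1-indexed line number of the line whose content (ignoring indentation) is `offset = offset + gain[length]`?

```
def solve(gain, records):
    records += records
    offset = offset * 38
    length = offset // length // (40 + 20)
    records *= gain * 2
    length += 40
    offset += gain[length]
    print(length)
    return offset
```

Transformed code:
def solve(gain, records):
    records = records + records
    offset = offset * 38
    length = offset // length // (40 + 20)
    records = records * (gain * 2)
    length = length + 40
    offset = offset + gain[length]
    print(length)
    return offset

7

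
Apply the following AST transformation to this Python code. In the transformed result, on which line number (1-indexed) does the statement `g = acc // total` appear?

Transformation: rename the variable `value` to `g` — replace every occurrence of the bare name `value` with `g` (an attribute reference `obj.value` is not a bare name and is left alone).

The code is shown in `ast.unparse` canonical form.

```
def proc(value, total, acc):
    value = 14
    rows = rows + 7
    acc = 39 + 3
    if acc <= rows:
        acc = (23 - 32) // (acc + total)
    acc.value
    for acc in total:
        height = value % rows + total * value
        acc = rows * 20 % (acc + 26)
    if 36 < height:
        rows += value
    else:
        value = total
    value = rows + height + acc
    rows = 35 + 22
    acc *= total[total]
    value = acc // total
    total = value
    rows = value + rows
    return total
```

Transformed code:
def proc(g, total, acc):
    g = 14
    rows = rows + 7
    acc = 39 + 3
    if acc <= rows:
        acc = (23 - 32) // (acc + total)
    acc.value
    for acc in total:
        height = g % rows + total * g
        acc = rows * 20 % (acc + 26)
    if 36 < height:
        rows += g
    else:
        g = total
    g = rows + height + acc
    rows = 35 + 22
    acc *= total[total]
    g = acc // total
    total = g
    rows = g + rows
    return total

18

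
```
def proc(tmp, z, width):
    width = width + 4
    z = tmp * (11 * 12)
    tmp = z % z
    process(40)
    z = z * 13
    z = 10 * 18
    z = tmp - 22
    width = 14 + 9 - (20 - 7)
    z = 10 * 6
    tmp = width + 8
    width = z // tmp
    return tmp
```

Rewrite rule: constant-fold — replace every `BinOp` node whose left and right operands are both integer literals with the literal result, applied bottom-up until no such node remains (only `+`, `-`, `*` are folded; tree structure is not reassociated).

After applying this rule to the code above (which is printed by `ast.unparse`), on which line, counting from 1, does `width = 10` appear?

9

Transformed code:
def proc(tmp, z, width):
    width = width + 4
    z = tmp * 132
    tmp = z % z
    process(40)
    z = z * 13
    z = 180
    z = tmp - 22
    width = 10
    z = 60
    tmp = width + 8
    width = z // tmp
    return tmp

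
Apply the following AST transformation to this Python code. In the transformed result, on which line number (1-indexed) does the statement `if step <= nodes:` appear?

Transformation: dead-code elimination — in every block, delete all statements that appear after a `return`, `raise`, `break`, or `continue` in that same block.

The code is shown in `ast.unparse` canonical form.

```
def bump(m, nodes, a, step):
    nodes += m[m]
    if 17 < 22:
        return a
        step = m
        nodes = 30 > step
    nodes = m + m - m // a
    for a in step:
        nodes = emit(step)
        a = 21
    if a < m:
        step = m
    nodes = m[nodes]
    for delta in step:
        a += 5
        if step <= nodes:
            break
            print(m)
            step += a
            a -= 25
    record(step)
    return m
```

Transformed code:
def bump(m, nodes, a, step):
    nodes += m[m]
    if 17 < 22:
        return a
    nodes = m + m - m // a
    for a in step:
        nodes = emit(step)
        a = 21
    if a < m:
        step = m
    nodes = m[nodes]
    for delta in step:
        a += 5
        if step <= nodes:
            break
    record(step)
    return m

14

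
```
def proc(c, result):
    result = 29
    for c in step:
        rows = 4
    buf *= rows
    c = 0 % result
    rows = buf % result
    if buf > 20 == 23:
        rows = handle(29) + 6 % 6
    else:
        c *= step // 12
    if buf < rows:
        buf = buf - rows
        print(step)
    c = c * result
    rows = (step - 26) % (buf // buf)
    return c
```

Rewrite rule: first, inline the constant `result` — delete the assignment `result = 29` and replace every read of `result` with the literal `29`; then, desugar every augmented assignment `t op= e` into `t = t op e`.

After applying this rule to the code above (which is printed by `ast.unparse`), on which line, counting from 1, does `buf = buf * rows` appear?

Transformed code:
def proc(c, result):
    for c in step:
        rows = 4
    buf = buf * rows
    c = 0 % 29
    rows = buf % 29
    if buf > 20 == 23:
        rows = handle(29) + 6 % 6
    else:
        c = c * (step // 12)
    if buf < rows:
        buf = buf - rows
        print(step)
    c = c * 29
    rows = (step - 26) % (buf // buf)
    return c

4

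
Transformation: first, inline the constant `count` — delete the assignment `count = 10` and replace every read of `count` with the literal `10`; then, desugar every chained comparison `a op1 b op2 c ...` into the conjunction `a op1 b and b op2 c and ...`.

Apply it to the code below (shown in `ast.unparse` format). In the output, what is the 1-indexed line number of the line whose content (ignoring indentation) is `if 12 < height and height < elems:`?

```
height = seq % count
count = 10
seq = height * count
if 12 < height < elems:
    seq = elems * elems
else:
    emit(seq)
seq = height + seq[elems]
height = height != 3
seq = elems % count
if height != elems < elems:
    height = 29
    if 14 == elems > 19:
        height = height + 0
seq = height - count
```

3

Transformed code:
height = seq % 10
seq = height * 10
if 12 < height and height < elems:
    seq = elems * elems
else:
    emit(seq)
seq = height + seq[elems]
height = height != 3
seq = elems % 10
if height != elems and elems < elems:
    height = 29
    if 14 == elems and elems > 19:
        height = height + 0
seq = height - 10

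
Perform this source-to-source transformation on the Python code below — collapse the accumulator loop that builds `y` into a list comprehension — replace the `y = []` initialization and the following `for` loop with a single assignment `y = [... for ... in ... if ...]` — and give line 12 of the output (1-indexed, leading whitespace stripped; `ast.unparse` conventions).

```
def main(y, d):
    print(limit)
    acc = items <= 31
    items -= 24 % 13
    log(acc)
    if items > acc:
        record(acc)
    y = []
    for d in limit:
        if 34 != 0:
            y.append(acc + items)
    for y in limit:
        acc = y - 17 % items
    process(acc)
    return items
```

Transformed code:
def main(y, d):
    print(limit)
    acc = items <= 31
    items -= 24 % 13
    log(acc)
    if items > acc:
        record(acc)
    y = [acc + items for d in limit if 34 != 0]
    for y in limit:
        acc = y - 17 % items
    process(acc)
    return items

return items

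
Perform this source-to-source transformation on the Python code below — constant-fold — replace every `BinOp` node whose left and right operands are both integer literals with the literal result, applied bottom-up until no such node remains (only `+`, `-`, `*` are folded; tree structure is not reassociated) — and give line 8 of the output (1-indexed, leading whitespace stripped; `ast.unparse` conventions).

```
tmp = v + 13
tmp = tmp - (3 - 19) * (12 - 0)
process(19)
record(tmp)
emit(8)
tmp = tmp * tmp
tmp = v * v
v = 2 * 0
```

Transformed code:
tmp = v + 13
tmp = tmp - -192
process(19)
record(tmp)
emit(8)
tmp = tmp * tmp
tmp = v * v
v = 0

v = 0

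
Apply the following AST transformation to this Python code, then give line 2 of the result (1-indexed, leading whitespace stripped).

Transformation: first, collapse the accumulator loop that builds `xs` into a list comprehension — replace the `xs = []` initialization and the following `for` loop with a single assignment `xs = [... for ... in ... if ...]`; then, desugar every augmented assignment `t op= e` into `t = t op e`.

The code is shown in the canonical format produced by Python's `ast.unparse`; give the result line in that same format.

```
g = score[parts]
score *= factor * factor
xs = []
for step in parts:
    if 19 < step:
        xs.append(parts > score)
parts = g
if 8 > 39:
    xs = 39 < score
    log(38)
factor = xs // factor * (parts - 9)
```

score = score * (factor * factor)

Transformed code:
g = score[parts]
score = score * (factor * factor)
xs = [parts > score for step in parts if 19 < step]
parts = g
if 8 > 39:
    xs = 39 < score
    log(38)
factor = xs // factor * (parts - 9)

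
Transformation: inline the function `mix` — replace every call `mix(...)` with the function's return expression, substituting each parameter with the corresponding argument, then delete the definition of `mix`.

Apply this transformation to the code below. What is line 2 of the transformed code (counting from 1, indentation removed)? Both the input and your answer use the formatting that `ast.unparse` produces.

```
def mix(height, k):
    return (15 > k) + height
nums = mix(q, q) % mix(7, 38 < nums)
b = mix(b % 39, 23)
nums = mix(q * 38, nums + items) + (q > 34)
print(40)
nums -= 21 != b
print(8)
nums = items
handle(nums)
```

b = (15 > 23) + b % 39

Transformed code:
nums = ((15 > q) + q) % ((15 > (38 < nums)) + 7)
b = (15 > 23) + b % 39
nums = (15 > nums + items) + q * 38 + (q > 34)
print(40)
nums -= 21 != b
print(8)
nums = items
handle(nums)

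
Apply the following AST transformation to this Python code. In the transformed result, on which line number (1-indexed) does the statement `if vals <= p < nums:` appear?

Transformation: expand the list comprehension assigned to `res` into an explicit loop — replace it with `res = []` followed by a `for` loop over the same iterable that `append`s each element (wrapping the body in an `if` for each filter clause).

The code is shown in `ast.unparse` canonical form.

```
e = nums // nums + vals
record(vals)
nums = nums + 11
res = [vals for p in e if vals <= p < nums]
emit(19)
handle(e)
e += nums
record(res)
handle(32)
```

6

Transformed code:
e = nums // nums + vals
record(vals)
nums = nums + 11
res = []
for p in e:
    if vals <= p < nums:
        res.append(vals)
emit(19)
handle(e)
e += nums
record(res)
handle(32)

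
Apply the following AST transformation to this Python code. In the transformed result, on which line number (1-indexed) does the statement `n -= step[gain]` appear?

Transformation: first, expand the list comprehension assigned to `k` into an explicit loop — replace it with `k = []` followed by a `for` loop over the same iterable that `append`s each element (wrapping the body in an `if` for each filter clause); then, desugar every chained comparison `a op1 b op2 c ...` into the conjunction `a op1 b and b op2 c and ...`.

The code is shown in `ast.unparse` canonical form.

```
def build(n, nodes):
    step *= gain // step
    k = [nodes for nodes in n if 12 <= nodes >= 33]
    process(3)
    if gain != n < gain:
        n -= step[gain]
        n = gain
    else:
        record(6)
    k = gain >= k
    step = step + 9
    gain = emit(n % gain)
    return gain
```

Transformed code:
def build(n, nodes):
    step *= gain // step
    k = []
    for nodes in n:
        if 12 <= nodes and nodes >= 33:
            k.append(nodes)
    process(3)
    if gain != n and n < gain:
        n -= step[gain]
        n = gain
    else:
        record(6)
    k = gain >= k
    step = step + 9
    gain = emit(n % gain)
    return gain

9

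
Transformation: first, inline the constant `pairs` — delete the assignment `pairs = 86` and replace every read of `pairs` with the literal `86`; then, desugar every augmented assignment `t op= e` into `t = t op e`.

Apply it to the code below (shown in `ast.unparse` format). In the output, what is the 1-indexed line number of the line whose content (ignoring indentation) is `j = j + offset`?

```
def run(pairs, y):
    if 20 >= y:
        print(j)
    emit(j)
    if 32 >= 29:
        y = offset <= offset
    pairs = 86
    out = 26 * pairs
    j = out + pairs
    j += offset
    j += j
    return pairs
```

Transformed code:
def run(pairs, y):
    if 20 >= y:
        print(j)
    emit(j)
    if 32 >= 29:
        y = offset <= offset
    out = 26 * 86
    j = out + 86
    j = j + offset
    j = j + j
    return 86

9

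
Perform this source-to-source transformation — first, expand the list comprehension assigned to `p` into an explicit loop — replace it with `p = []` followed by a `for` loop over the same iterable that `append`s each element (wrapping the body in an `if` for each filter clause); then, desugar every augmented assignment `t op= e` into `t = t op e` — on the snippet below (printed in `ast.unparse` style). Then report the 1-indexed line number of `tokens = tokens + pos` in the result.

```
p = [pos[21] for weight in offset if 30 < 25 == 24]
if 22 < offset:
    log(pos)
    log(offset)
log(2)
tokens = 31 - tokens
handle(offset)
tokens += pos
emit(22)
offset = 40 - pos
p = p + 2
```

Transformed code:
p = []
for weight in offset:
    if 30 < 25 == 24:
        p.append(pos[21])
if 22 < offset:
    log(pos)
    log(offset)
log(2)
tokens = 31 - tokens
handle(offset)
tokens = tokens + pos
emit(22)
offset = 40 - pos
p = p + 2

11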